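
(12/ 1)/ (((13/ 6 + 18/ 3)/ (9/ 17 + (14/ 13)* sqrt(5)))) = 648/ 833 + 144* sqrt(5)/ 91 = 4.32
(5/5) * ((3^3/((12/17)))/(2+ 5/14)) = 357/22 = 16.23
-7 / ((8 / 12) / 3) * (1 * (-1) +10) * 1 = -567 / 2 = -283.50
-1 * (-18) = 18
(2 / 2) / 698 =1 / 698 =0.00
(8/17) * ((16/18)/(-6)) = -32/459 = -0.07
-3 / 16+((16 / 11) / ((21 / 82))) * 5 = 104267 / 3696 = 28.21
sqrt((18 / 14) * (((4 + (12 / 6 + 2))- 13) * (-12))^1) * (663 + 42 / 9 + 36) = 4222 * sqrt(105) / 7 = 6180.38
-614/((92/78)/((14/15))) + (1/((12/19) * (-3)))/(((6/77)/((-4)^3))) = -162638/3105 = -52.38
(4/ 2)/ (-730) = -0.00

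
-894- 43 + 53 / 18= -16813 / 18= -934.06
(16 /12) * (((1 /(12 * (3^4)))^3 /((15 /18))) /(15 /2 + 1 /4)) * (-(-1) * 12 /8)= 1 /2965440780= 0.00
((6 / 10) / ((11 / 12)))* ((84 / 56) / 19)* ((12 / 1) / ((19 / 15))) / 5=1944 / 19855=0.10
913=913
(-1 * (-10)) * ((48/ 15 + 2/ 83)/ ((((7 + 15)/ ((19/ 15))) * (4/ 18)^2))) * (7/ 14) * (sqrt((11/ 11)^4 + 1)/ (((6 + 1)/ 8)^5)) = 51.82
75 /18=25 /6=4.17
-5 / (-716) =5 / 716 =0.01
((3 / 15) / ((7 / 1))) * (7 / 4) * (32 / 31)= 8 / 155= 0.05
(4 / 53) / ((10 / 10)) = 4 / 53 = 0.08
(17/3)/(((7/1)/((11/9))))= 0.99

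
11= 11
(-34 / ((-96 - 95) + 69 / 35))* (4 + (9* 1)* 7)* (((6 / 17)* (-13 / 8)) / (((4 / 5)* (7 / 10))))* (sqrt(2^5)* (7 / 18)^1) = -762125* sqrt(2) / 39696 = -27.15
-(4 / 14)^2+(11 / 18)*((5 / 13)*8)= 10312 / 5733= 1.80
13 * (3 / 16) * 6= 117 / 8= 14.62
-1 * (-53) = 53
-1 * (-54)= 54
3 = 3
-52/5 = -10.40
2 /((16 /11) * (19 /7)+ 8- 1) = 154 /843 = 0.18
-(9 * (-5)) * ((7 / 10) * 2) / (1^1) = 63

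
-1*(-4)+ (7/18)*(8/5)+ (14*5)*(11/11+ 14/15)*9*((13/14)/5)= 10387/45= 230.82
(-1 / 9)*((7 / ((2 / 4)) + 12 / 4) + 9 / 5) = -94 / 45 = -2.09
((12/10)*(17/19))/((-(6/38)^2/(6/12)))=-323/15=-21.53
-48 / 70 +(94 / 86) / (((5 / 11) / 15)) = 53253 / 1505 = 35.38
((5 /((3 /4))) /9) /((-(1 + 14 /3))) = -20 /153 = -0.13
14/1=14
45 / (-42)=-15 / 14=-1.07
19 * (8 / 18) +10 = 166 / 9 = 18.44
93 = 93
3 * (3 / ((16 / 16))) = 9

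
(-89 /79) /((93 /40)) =-3560 /7347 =-0.48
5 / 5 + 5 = 6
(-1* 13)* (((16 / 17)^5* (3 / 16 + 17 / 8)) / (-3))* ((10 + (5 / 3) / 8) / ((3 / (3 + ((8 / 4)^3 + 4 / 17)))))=184388771840 / 651714363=282.93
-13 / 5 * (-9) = 117 / 5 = 23.40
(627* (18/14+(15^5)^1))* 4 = 13331610072/7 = 1904515724.57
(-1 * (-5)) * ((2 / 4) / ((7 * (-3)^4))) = 0.00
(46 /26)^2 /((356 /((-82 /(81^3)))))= -21689 /15986808162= -0.00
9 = 9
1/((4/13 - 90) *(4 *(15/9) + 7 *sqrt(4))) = -39/72292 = -0.00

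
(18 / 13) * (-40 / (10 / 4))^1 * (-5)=1440 / 13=110.77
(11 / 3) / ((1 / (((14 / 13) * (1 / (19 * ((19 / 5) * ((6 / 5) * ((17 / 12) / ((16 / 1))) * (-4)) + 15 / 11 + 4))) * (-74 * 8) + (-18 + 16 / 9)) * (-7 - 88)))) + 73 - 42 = 8490849959 / 964899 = 8799.73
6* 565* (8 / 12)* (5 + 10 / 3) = 56500 / 3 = 18833.33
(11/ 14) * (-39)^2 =16731/ 14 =1195.07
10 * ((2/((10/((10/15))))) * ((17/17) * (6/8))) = 1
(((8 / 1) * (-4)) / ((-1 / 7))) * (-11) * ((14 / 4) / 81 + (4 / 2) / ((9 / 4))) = -186032 / 81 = -2296.69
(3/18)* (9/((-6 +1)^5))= -3/6250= -0.00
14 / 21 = 2 / 3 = 0.67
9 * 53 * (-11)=-5247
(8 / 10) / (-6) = -2 / 15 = -0.13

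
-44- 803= -847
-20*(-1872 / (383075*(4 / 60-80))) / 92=-5616 / 422562371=-0.00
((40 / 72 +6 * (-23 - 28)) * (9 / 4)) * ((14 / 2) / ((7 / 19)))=-13057.75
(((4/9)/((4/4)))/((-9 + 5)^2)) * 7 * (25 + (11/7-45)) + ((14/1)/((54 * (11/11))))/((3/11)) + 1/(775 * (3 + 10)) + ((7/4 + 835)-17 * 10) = 1083939187/1632150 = 664.12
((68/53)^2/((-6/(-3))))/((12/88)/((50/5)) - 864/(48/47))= -508640/522802653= -0.00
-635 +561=-74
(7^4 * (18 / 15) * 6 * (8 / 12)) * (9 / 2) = 259308 / 5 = 51861.60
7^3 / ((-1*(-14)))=49 / 2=24.50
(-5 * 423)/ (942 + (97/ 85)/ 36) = -6471900/ 2882617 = -2.25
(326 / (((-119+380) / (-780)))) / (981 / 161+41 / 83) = -141580985 / 957261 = -147.90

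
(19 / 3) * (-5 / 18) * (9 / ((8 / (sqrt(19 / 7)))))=-95 * sqrt(133) / 336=-3.26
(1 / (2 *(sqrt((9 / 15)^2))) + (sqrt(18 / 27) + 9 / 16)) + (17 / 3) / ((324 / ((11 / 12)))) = sqrt(6) / 3 + 4117 / 2916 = 2.23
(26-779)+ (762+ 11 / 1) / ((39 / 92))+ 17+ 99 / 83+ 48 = 3679433 / 3237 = 1136.68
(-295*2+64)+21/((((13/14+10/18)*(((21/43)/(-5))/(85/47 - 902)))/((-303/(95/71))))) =-4931516312372/166991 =-29531629.32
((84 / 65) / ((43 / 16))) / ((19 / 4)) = 5376 / 53105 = 0.10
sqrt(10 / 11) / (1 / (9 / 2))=9* sqrt(110) / 22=4.29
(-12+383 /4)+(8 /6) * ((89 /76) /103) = 1967141 /23484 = 83.77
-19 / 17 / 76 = -0.01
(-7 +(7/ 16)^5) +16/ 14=-42873967/ 7340032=-5.84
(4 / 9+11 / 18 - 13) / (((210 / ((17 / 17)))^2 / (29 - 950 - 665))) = 34099 / 79380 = 0.43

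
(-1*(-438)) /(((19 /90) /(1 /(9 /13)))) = 56940 /19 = 2996.84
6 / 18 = 0.33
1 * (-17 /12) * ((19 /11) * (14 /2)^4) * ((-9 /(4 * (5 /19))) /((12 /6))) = 25116.37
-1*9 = -9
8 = 8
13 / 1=13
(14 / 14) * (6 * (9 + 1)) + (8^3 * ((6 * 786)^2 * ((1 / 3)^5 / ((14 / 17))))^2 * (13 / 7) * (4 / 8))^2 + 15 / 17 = 5586522539802450831644106606970283 / 162002673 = 34484138047539813319278420.00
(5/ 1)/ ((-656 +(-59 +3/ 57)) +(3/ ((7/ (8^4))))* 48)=665/ 11111568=0.00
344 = 344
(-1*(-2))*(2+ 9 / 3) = 10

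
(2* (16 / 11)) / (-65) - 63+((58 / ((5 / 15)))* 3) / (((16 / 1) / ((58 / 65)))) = -97049 / 2860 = -33.93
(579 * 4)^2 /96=111747 /2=55873.50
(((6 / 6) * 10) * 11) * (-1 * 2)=-220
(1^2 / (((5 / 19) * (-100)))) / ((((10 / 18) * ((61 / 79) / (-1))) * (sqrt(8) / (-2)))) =-13509 * sqrt(2) / 305000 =-0.06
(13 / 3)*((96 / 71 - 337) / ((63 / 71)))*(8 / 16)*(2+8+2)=-619606 / 63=-9835.02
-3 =-3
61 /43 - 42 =-1745 /43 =-40.58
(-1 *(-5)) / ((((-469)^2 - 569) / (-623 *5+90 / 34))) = -132275 / 1864832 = -0.07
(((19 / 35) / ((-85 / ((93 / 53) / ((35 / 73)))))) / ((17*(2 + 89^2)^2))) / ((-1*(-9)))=-0.00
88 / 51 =1.73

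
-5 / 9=-0.56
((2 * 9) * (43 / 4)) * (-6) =-1161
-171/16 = -10.69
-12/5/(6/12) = -24/5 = -4.80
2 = 2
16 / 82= 8 / 41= 0.20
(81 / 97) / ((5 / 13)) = 1053 / 485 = 2.17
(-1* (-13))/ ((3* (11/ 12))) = 52/ 11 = 4.73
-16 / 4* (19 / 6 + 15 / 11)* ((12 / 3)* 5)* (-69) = 275080 / 11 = 25007.27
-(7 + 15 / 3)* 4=-48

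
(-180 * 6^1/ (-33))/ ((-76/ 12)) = -1080/ 209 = -5.17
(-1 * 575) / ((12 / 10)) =-2875 / 6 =-479.17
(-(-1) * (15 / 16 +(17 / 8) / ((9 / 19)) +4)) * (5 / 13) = 6785 / 1872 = 3.62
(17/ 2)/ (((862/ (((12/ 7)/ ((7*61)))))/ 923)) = 0.04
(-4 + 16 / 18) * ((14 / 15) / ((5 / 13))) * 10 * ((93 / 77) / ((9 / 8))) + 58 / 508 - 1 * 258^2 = -75413412637 / 1131570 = -66644.94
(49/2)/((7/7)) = 49/2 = 24.50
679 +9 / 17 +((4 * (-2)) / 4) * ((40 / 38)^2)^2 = 1500028192 / 2215457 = 677.07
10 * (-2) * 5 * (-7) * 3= 2100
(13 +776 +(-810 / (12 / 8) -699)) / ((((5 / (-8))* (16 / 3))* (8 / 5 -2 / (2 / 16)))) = -75 / 8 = -9.38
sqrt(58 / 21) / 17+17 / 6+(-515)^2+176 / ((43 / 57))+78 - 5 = sqrt(1218) / 357+68507807 / 258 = 265534.23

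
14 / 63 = 2 / 9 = 0.22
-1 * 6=-6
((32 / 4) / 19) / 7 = 8 / 133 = 0.06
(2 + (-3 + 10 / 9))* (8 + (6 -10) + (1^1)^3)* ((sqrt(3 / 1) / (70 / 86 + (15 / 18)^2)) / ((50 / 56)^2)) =134848* sqrt(3) / 291875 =0.80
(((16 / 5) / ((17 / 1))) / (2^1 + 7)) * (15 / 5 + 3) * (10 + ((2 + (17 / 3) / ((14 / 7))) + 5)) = 112 / 45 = 2.49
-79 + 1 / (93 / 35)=-78.62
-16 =-16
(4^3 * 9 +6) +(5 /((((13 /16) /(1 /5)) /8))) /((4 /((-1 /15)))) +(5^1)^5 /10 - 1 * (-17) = 355421 /390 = 911.34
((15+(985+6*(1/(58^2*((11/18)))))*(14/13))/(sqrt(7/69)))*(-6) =-776253678*sqrt(483)/841841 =-20265.03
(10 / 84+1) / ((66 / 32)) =376 / 693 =0.54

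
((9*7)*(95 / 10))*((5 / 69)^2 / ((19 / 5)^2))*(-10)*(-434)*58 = 550637500 / 10051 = 54784.35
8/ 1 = 8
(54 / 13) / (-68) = -27 / 442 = -0.06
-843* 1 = -843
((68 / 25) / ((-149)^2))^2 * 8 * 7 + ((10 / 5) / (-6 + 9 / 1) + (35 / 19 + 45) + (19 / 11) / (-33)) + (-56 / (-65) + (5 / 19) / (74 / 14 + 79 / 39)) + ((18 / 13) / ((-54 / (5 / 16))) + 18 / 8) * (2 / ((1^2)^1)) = 1941975739779683147751 / 36753436051254065000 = 52.84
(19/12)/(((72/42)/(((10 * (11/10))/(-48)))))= -0.21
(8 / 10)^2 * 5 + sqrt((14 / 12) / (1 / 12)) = 16 / 5 + sqrt(14) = 6.94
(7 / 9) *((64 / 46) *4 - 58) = -938 / 23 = -40.78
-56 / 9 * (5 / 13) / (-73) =280 / 8541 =0.03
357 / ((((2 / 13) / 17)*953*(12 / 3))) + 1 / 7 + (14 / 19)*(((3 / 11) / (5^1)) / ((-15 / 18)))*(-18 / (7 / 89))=6003332471 / 278847800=21.53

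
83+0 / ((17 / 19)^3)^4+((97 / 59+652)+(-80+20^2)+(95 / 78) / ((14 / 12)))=5678727 / 5369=1057.69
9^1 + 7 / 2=25 / 2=12.50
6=6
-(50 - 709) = 659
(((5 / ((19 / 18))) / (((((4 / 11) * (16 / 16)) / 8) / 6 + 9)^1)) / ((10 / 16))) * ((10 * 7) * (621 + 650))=74859.09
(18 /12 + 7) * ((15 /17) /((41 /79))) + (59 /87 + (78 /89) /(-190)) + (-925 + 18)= -53796103501 /60317970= -891.88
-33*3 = -99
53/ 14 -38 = -479/ 14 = -34.21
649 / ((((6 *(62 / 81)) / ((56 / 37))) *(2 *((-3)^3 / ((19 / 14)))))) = -12331 / 2294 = -5.38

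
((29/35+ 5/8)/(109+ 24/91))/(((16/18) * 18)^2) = 5291/101816320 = 0.00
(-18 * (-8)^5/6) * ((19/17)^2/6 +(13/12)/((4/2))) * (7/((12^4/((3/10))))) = 291256/39015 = 7.47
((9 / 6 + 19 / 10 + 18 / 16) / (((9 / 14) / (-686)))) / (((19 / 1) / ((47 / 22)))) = -20425307 / 37620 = -542.94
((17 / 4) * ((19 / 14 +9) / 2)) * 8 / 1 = 2465 / 14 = 176.07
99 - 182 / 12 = 503 / 6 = 83.83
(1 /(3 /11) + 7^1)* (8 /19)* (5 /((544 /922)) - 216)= -903152 /969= -932.05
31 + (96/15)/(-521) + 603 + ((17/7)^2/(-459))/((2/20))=633.86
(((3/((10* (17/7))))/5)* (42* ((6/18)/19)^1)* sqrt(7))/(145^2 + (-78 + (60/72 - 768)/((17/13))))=882* sqrt(7)/986458625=0.00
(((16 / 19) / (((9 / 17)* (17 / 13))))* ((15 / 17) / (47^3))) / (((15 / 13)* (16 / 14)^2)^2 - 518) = -210999880 / 10526586612535677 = -0.00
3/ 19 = 0.16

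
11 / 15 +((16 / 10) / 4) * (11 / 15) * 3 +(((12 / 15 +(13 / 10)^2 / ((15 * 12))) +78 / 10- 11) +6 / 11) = -45901 / 198000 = -0.23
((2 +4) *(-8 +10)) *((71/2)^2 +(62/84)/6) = 15124.48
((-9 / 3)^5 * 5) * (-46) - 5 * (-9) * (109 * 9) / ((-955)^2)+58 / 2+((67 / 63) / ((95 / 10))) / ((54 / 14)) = 47093027491078 / 842163885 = 55919.08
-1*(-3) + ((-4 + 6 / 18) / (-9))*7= 158 / 27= 5.85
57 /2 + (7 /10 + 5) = 171 /5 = 34.20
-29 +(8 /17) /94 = -23167 /799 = -28.99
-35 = -35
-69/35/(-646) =69/22610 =0.00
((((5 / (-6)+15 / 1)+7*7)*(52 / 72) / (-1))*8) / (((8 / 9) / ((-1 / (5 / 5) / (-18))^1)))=-4927 / 216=-22.81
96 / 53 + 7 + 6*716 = 4304.81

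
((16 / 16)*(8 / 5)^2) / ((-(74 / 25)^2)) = -400 / 1369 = -0.29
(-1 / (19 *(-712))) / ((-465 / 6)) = -0.00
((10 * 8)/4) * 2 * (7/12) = 70/3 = 23.33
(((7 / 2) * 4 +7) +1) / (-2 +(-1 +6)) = 22 / 3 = 7.33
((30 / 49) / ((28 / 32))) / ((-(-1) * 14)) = 120 / 2401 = 0.05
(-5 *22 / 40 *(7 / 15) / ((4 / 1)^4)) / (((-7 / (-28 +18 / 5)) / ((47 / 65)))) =-31537 / 2496000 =-0.01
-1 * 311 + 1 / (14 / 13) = -4341 / 14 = -310.07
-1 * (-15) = 15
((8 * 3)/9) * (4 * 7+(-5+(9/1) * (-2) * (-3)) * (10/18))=3976/27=147.26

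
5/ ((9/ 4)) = 20/ 9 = 2.22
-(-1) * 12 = 12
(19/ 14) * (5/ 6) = 95/ 84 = 1.13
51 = 51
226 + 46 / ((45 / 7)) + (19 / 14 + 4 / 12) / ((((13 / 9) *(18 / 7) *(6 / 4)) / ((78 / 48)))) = 233.65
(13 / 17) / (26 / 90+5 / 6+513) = 1170 / 786607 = 0.00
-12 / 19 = -0.63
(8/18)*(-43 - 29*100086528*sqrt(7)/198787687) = -172/9 - 3870012416*sqrt(7)/596363061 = -36.28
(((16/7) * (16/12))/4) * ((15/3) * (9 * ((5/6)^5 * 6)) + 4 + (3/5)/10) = 405241/4725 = 85.77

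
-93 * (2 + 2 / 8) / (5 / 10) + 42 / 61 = -50973 / 122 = -417.81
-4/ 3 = -1.33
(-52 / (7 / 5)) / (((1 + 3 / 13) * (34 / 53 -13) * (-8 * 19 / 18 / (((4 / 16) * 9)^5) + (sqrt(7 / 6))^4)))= 4760117037 / 2367790285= 2.01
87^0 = 1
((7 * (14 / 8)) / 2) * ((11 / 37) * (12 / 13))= 1617 / 962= 1.68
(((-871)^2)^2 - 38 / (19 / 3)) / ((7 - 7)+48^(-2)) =1326035328480000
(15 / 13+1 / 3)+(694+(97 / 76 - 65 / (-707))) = 1460294009 / 2095548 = 696.86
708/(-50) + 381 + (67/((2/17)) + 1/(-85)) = 936.33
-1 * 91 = -91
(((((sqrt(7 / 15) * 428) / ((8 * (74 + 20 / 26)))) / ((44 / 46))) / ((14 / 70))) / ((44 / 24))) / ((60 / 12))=31993 * sqrt(105) / 1176120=0.28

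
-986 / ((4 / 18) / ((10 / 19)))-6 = -44484 / 19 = -2341.26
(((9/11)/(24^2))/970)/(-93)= -1/63507840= -0.00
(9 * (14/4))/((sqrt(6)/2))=21 * sqrt(6)/2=25.72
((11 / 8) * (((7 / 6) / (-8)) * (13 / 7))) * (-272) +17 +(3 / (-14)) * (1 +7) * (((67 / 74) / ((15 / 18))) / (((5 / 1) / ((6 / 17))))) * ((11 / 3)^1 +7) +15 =348425093 / 2641800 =131.89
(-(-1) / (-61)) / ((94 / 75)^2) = -5625 / 538996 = -0.01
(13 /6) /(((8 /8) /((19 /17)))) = 247 /102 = 2.42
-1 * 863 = -863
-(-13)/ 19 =13/ 19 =0.68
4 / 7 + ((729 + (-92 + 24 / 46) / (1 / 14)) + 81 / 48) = -549.44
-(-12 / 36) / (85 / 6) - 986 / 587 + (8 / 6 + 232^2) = 8056597112 / 149685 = 53823.68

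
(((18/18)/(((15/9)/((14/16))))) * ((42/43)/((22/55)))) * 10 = 2205/172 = 12.82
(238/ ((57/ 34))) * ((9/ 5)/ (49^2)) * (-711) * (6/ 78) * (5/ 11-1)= 14794488/ 4659655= 3.18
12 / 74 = 0.16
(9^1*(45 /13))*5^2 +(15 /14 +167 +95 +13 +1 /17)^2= 56720350993 /736372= 77026.76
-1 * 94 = -94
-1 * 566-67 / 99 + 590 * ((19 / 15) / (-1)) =-130087 / 99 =-1314.01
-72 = -72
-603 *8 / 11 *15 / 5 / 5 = -14472 / 55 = -263.13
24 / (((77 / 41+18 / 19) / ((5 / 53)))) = 93480 / 116653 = 0.80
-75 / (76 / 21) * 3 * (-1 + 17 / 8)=-42525 / 608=-69.94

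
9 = 9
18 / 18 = 1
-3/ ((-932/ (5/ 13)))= 0.00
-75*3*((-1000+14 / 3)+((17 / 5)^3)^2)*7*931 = -503564490807 / 625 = -805703185.29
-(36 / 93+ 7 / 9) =-325 / 279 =-1.16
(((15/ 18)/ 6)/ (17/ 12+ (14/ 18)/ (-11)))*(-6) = -0.62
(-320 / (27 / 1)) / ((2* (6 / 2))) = -160 / 81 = -1.98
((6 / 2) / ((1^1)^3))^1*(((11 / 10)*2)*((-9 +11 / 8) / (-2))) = 2013 / 80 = 25.16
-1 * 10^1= -10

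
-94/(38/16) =-752/19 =-39.58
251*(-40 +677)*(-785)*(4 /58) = -251022590 /29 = -8655951.38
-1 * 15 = -15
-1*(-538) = 538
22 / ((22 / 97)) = 97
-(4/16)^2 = -1/16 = -0.06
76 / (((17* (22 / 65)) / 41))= 541.55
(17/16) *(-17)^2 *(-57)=-280041/16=-17502.56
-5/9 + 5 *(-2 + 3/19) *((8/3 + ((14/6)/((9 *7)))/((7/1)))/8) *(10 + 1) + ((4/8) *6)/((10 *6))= -704749/20520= -34.34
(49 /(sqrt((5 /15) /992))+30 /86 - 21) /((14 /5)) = -2220 /301+70 * sqrt(186) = 947.30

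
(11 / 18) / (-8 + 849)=11 / 15138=0.00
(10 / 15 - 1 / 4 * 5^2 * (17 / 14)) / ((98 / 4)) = -1163 / 4116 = -0.28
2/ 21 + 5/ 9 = 0.65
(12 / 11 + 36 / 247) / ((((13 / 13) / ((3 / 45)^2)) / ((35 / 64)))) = 49 / 16302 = 0.00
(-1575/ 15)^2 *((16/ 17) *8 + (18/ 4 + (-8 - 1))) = 1135575/ 34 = 33399.26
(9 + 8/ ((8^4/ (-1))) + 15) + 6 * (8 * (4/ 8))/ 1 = 48.00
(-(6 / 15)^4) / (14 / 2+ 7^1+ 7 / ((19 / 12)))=-152 / 109375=-0.00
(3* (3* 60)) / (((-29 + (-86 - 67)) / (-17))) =4590 / 91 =50.44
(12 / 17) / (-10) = -0.07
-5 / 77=-0.06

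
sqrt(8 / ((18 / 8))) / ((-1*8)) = -sqrt(2) / 6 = -0.24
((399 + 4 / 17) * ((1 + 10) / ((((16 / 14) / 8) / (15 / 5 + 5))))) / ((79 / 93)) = 289511.29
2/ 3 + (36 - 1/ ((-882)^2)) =28523879/ 777924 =36.67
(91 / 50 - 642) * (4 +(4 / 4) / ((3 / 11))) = -736207 / 150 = -4908.05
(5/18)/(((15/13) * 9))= 13/486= 0.03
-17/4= -4.25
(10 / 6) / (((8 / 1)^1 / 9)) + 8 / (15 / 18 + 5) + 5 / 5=1189 / 280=4.25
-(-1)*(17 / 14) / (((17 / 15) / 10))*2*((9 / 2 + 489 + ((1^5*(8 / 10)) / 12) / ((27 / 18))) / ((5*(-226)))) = -44419 / 4746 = -9.36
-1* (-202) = 202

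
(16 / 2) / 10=4 / 5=0.80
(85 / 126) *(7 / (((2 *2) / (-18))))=-85 / 4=-21.25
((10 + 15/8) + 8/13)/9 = 433/312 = 1.39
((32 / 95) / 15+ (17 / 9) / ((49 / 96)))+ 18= 21.72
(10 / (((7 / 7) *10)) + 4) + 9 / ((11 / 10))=145 / 11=13.18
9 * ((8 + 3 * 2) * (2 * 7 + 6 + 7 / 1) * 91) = 309582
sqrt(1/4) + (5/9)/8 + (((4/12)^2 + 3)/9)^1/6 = 1219/1944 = 0.63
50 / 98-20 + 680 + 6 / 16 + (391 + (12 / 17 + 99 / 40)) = 17577401 / 16660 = 1055.07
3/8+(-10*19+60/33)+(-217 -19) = -37295/88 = -423.81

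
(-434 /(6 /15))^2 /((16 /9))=10595025 /16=662189.06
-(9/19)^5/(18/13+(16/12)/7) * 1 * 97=-1563676569/1064722570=-1.47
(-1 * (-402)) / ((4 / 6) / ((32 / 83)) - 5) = -19296 / 157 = -122.90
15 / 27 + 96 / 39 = 353 / 117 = 3.02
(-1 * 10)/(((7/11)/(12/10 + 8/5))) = -44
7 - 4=3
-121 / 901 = -0.13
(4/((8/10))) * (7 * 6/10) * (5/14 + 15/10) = 39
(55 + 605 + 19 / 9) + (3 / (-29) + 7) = 174611 / 261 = 669.01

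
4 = 4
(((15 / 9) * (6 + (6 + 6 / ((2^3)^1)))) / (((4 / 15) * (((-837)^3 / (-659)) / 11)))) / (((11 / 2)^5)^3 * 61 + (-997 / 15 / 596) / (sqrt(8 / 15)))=1919589479769702400 * sqrt(30) / 4226288498510978787887315243226999469063603897593 + 178467703671495837329617731328000 / 1408762832836992929295771747742333156354534632531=0.00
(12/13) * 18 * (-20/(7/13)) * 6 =-3702.86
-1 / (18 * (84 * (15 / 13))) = -13 / 22680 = -0.00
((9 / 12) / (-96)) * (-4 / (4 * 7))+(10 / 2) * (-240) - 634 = -1834.00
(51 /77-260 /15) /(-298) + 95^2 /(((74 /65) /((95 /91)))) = 10539353431 /1273503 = 8275.88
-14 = -14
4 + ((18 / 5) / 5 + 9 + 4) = 443 / 25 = 17.72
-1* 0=0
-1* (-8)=8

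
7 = 7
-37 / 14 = -2.64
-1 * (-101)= 101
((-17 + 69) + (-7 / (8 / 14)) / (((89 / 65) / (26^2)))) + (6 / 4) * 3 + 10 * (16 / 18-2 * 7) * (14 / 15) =-29382883 / 4806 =-6113.79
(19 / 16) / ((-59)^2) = 0.00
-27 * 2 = -54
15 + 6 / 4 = 33 / 2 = 16.50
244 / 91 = 2.68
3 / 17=0.18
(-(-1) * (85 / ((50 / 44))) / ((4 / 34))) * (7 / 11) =2023 / 5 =404.60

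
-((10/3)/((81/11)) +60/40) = -949/486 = -1.95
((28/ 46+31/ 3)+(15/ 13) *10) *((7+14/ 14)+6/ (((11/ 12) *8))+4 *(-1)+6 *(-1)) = -20165/ 759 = -26.57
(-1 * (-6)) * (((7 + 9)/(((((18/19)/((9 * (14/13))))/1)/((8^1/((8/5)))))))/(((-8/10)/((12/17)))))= -957600/221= -4333.03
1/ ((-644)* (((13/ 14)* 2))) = -1/ 1196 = -0.00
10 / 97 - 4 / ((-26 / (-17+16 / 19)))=-2.38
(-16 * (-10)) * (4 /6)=320 /3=106.67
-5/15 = -1/3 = -0.33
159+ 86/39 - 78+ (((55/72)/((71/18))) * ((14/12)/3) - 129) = -3038339/66456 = -45.72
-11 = -11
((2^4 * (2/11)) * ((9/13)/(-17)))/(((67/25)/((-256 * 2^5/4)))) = 14745600/162877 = 90.53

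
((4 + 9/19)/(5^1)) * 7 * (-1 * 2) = -12.53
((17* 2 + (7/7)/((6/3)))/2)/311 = 69/1244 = 0.06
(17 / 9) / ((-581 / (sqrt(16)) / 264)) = -5984 / 1743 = -3.43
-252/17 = -14.82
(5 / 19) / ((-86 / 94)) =-235 / 817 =-0.29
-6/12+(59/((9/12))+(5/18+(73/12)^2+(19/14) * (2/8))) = 116717/1008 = 115.79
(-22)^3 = -10648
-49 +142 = 93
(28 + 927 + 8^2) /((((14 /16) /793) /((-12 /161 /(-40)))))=1720.82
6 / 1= 6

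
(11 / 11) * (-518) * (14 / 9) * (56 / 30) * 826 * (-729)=4528554912 / 5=905710982.40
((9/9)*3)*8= 24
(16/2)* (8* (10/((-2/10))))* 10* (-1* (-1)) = -32000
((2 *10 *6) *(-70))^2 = 70560000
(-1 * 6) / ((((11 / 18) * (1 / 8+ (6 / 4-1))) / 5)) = -864 / 11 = -78.55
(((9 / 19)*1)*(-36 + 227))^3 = 5079577959 / 6859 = 740571.21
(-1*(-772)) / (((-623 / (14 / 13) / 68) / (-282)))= 29607744 / 1157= 25590.10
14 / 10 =7 / 5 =1.40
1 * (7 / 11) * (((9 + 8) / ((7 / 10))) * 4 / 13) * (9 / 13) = 6120 / 1859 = 3.29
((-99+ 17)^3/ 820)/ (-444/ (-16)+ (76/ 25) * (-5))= -53.58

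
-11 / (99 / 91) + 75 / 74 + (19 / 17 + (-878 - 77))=-10902859 / 11322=-962.98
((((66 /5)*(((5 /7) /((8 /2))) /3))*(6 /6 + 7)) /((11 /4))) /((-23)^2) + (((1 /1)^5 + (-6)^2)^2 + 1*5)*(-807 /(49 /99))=-58069907366 /25921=-2240264.93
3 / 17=0.18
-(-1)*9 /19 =9 /19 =0.47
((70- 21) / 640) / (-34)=-49 / 21760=-0.00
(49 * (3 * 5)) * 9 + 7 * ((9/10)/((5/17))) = 331821/50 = 6636.42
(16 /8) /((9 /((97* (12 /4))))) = 194 /3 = 64.67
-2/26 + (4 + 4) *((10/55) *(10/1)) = 14.47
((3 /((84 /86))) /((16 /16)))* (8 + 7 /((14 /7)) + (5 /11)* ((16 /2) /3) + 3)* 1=44591 /924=48.26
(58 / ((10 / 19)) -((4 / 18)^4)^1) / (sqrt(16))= 27.55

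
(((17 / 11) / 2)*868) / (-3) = -7378 / 33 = -223.58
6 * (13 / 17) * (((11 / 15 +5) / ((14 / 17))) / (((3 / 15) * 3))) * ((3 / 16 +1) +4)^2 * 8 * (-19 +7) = -3850951 / 28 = -137533.96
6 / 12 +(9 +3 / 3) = 21 / 2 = 10.50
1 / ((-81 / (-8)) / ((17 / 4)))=34 / 81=0.42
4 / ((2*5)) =2 / 5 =0.40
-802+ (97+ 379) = -326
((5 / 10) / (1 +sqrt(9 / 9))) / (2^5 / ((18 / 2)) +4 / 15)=45 / 688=0.07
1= 1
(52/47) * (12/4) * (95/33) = 4940/517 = 9.56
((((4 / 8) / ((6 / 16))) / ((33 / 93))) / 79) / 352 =31 / 229416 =0.00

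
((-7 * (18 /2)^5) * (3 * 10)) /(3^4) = -153090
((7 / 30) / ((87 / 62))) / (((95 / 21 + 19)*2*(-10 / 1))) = -1519 / 4297800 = -0.00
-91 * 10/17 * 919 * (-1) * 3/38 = 1254435/323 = 3883.70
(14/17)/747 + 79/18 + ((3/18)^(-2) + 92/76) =20074829/482562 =41.60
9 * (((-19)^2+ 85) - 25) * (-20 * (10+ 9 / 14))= -806515.71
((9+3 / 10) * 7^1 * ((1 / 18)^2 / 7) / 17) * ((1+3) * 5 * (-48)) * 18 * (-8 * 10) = 39680 / 17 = 2334.12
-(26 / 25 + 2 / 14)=-207 / 175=-1.18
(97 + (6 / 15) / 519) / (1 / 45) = 755151 / 173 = 4365.03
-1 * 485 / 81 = -485 / 81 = -5.99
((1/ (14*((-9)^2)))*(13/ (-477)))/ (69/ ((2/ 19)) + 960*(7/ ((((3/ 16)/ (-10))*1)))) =13/ 193510439451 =0.00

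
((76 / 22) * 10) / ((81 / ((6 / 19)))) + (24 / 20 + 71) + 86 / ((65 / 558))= 15648857 / 19305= 810.61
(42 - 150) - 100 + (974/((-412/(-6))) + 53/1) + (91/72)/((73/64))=-9454144/67671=-139.71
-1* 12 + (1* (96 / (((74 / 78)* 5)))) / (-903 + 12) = -220196 / 18315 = -12.02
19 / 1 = 19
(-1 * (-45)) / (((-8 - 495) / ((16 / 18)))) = -40 / 503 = -0.08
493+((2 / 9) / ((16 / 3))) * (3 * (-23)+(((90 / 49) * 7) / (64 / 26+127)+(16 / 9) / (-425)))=3464525593 / 7068600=490.13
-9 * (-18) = 162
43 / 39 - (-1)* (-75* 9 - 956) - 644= -88682 / 39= -2273.90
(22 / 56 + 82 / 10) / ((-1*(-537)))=401 / 25060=0.02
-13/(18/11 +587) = -143/6475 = -0.02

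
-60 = -60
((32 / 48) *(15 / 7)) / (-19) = -10 / 133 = -0.08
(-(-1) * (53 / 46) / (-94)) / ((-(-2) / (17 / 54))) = -901 / 466992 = -0.00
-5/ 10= -0.50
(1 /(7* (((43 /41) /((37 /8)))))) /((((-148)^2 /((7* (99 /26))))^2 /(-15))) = -42193305 /3015437115392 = -0.00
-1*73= -73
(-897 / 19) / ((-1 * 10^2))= 897 / 1900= 0.47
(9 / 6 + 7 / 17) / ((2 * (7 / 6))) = 195 / 238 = 0.82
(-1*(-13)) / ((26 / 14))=7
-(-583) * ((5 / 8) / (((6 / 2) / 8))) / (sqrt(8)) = 2915 * sqrt(2) / 12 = 343.54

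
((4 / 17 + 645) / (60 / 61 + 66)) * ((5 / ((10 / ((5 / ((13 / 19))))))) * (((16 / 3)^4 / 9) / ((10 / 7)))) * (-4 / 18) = -492.20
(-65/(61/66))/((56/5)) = -10725/1708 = -6.28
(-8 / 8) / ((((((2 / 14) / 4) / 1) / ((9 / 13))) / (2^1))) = -504 / 13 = -38.77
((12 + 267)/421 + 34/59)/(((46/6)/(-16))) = -2.59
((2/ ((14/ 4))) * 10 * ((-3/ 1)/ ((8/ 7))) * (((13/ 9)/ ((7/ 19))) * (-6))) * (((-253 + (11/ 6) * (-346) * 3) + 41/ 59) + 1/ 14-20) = -2218977605/ 2891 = -767546.73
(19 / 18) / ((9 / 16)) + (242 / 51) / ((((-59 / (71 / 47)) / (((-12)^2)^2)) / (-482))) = 4636712544760 / 3818421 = 1214301.03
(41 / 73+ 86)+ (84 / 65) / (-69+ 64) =2047543 / 23725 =86.30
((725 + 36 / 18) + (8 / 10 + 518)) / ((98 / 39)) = 242931 / 490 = 495.78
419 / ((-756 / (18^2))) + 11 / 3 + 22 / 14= -523 / 3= -174.33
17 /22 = 0.77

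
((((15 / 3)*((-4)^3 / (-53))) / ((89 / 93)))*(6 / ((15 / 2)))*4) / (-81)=-31744 / 127359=-0.25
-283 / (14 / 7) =-283 / 2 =-141.50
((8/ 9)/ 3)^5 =32768/ 14348907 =0.00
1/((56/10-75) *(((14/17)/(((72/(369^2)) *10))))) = -0.00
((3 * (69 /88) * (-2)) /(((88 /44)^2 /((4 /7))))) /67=-207 /20636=-0.01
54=54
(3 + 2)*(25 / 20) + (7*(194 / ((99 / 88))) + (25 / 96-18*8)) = 308051 / 288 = 1069.62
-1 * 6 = -6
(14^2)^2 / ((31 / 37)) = 1421392 / 31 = 45851.35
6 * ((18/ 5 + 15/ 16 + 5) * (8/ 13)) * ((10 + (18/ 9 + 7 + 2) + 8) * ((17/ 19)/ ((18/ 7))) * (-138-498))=-279109978/ 1235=-225999.98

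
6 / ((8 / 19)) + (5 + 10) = 117 / 4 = 29.25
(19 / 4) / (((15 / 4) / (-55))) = -209 / 3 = -69.67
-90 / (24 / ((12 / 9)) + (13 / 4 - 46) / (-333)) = -4.96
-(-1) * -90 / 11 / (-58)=45 / 319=0.14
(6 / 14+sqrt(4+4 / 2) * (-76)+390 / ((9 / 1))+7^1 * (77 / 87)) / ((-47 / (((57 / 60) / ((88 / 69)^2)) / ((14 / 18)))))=-1032046731 / 1292996320+15468489 * sqrt(6) / 12738880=2.18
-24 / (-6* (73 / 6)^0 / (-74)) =-296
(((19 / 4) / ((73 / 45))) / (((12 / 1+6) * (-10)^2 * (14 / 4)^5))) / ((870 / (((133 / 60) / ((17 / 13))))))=4693 / 777686301000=0.00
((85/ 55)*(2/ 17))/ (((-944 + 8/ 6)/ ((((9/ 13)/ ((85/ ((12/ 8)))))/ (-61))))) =81/ 2096834740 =0.00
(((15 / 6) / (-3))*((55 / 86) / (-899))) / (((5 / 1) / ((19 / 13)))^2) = 3971 / 78396396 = 0.00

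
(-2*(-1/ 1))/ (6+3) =2/ 9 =0.22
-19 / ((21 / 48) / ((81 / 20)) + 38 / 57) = -6156 / 251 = -24.53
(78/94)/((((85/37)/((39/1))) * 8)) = 56277/31960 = 1.76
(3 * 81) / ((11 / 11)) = 243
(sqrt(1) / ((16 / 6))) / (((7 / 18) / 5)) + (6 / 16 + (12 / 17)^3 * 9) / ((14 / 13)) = 4462035 / 550256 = 8.11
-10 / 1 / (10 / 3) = -3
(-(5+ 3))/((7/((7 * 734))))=-5872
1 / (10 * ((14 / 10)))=1 / 14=0.07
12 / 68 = 3 / 17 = 0.18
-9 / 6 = -3 / 2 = -1.50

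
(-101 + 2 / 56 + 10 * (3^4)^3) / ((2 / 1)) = 148800653 / 56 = 2657154.52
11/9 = 1.22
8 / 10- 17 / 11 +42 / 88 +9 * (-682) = -1350419 / 220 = -6138.27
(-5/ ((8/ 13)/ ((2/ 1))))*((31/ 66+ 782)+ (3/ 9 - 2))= -3349645/ 264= -12688.05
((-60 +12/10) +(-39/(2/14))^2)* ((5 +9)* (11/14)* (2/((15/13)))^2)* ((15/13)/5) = 70994924/125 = 567959.39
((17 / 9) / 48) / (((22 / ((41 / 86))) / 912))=0.78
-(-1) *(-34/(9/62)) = -2108/9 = -234.22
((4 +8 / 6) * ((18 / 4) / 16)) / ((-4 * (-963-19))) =3 / 7856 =0.00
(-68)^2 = 4624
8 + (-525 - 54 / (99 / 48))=-5975 / 11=-543.18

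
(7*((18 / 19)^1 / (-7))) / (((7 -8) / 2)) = 36 / 19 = 1.89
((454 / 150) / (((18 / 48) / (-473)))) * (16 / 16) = -858968 / 225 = -3817.64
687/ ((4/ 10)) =3435/ 2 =1717.50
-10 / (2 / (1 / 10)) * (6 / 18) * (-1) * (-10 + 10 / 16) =-25 / 16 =-1.56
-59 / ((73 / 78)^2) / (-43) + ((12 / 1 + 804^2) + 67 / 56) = 8295149521681 / 12832232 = 646430.76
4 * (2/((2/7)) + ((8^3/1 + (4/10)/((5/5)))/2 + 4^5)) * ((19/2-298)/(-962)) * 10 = 7427144/481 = 15441.05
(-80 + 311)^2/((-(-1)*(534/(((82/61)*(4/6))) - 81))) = 486178/4691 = 103.64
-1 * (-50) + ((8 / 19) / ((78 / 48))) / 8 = 12358 / 247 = 50.03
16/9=1.78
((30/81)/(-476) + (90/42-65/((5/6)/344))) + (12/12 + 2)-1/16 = -1379118325/51408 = -26826.92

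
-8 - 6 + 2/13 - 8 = -284/13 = -21.85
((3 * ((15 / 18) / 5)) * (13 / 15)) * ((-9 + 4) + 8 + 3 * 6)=91 / 10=9.10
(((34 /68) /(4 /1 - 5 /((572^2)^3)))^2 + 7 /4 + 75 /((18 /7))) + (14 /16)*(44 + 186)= 27343409839267667259616561733439981577 /117766990940563765760137328501784726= 232.18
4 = 4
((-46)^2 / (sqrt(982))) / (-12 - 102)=-529 * sqrt(982) / 27987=-0.59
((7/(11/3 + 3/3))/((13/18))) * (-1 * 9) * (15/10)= -729/26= -28.04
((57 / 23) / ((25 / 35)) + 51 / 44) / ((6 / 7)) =54649 / 10120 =5.40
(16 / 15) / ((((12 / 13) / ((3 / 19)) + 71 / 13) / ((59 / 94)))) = 6136 / 103635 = 0.06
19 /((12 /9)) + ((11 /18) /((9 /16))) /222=512663 /35964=14.25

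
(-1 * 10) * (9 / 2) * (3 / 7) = -135 / 7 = -19.29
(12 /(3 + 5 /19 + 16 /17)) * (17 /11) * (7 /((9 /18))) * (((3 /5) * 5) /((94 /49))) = 4843062 /50149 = 96.57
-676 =-676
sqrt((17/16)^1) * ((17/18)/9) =17 * sqrt(17)/648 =0.11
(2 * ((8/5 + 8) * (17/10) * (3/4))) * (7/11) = 4284/275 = 15.58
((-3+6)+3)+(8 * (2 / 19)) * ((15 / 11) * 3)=1974 / 209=9.44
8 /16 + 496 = 993 /2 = 496.50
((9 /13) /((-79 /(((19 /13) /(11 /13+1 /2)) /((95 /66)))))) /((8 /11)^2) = -35937 /2875600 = -0.01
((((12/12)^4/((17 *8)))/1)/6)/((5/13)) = 13/4080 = 0.00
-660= -660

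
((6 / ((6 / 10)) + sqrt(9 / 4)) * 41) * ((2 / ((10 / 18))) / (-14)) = -121.24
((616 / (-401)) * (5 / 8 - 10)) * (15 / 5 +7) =57750 / 401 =144.01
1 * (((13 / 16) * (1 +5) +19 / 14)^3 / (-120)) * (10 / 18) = -42508549 / 37933056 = -1.12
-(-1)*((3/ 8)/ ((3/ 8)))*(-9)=-9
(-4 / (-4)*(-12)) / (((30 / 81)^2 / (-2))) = 4374 / 25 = 174.96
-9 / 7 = -1.29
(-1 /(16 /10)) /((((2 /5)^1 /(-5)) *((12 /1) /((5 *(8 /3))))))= 625 /72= 8.68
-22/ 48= -11/ 24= -0.46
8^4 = 4096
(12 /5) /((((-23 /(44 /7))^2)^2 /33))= 0.44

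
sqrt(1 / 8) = sqrt(2) / 4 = 0.35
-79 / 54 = -1.46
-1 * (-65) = 65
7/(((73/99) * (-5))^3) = -6792093/48627125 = -0.14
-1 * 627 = -627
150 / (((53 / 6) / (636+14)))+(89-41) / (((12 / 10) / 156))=17277.74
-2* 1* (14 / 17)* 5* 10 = -82.35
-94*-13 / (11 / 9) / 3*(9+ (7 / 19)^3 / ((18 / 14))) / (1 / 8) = 5454812480 / 226347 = 24099.34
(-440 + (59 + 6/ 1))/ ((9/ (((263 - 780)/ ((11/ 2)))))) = 11750/ 3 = 3916.67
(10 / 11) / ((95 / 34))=68 / 209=0.33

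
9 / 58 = 0.16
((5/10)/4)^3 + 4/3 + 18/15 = 19471/7680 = 2.54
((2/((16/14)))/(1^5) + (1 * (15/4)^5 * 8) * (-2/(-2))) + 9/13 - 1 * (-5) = 9884259/1664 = 5940.06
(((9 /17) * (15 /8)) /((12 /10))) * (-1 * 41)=-9225 /272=-33.92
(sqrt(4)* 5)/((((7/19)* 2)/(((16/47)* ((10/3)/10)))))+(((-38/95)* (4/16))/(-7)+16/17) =2.50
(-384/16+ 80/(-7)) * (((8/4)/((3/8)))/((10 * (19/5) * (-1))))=1984/399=4.97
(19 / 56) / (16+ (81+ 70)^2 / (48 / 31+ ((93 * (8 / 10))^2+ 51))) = 82281951 / 4869806984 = 0.02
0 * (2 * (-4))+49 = 49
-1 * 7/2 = -7/2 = -3.50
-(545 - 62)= -483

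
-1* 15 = -15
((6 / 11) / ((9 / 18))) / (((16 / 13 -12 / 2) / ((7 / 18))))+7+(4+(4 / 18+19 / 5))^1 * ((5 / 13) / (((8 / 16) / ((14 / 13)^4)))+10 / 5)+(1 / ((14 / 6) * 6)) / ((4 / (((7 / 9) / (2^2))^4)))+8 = 333921480104098387 / 8506308609976320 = 39.26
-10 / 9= -1.11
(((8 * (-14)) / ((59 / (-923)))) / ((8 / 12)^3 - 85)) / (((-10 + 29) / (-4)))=11164608 / 2563727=4.35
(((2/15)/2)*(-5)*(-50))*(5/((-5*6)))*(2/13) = -50/117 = -0.43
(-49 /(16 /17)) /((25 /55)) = -114.54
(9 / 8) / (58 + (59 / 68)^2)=5202 / 271673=0.02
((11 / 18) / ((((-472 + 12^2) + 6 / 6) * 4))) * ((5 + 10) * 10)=-275 / 3924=-0.07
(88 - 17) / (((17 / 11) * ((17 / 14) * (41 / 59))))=645106 / 11849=54.44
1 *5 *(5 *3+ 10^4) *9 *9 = 4056075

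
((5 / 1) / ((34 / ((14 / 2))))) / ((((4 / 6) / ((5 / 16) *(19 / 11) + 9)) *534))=58765 / 2130304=0.03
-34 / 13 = -2.62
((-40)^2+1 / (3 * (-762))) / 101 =3657599 / 230886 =15.84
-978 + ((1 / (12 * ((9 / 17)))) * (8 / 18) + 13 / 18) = -474923 / 486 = -977.21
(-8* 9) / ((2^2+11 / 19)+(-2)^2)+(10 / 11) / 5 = -8.21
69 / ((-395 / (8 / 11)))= -552 / 4345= -0.13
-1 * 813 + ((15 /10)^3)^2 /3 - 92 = -57677 /64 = -901.20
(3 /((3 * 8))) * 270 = 135 /4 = 33.75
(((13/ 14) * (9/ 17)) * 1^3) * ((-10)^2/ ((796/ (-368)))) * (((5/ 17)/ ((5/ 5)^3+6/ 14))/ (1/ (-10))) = 2691000/ 57511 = 46.79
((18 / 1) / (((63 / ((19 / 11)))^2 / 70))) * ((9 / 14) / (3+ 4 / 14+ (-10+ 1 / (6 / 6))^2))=361 / 49973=0.01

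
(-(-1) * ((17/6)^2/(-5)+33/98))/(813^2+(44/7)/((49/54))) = -0.00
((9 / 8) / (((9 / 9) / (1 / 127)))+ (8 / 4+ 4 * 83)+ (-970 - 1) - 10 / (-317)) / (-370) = 205146851 / 119166640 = 1.72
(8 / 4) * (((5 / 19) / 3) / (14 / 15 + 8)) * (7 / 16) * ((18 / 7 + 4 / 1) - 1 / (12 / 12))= 0.05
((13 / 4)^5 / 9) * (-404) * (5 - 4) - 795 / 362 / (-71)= -481919204803 / 29608704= -16276.27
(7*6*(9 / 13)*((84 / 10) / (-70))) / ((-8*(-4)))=-567 / 5200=-0.11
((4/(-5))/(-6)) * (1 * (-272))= -544/15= -36.27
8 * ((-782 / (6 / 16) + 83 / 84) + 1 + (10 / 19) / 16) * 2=-13299866 / 399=-33333.00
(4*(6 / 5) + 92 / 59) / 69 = 1876 / 20355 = 0.09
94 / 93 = 1.01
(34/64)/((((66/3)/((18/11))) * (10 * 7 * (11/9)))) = 1377/2981440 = 0.00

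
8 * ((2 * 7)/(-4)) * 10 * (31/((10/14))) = -12152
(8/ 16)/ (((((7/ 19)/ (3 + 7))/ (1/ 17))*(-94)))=-95/ 11186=-0.01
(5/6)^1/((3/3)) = 0.83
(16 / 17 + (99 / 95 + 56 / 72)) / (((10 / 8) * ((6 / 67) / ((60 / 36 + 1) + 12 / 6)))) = 75287632 / 654075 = 115.11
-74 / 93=-0.80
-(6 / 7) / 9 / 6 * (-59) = 59 / 63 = 0.94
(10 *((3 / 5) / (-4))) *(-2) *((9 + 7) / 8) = 6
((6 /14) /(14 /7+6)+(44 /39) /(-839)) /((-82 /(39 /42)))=-95699 /161812896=-0.00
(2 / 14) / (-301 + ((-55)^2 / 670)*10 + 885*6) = 67 / 2370396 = 0.00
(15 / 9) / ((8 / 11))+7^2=1231 / 24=51.29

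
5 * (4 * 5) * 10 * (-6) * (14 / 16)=-5250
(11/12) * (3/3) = 11/12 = 0.92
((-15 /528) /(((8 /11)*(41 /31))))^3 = -3723875 /144537812992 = -0.00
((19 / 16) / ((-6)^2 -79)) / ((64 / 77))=-1463 / 44032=-0.03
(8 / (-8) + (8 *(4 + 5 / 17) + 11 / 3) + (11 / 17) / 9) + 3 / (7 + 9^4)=37273859 / 1004904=37.09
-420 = -420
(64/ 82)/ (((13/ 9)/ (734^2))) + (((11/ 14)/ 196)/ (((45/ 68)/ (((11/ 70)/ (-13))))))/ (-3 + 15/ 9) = 447051970797937/ 1535679600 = 291110.18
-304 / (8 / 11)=-418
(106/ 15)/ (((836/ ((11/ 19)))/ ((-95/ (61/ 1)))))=-0.01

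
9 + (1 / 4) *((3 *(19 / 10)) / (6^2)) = 9.04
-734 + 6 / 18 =-2201 / 3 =-733.67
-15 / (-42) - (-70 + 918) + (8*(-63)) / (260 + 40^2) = -1839973 / 2170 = -847.91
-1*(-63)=63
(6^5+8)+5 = 7789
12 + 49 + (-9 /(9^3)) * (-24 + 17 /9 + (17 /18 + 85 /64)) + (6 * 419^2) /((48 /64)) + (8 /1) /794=8671889355437 /6174144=1404549.25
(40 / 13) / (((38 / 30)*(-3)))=-200 / 247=-0.81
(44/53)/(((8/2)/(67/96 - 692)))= -730015/5088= -143.48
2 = 2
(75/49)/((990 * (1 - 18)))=-5/54978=-0.00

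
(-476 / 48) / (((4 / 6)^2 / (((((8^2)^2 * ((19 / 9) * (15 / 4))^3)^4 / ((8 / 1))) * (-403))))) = 3396606194356988258464000000000000 / 177147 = 19173941384031274921189750000.00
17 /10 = 1.70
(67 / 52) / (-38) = -67 / 1976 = -0.03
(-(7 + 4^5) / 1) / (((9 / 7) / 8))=-57736 / 9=-6415.11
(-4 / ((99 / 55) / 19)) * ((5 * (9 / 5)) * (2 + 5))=-2660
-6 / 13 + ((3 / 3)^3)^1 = 7 / 13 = 0.54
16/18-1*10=-9.11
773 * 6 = 4638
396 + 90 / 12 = 807 / 2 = 403.50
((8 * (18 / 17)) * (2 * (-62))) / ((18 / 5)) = -4960 / 17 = -291.76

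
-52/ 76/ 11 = -13/ 209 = -0.06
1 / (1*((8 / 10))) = 5 / 4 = 1.25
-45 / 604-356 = -215069 / 604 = -356.07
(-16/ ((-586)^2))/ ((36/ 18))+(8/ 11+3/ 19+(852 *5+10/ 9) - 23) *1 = 684521461886/ 161481969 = 4239.00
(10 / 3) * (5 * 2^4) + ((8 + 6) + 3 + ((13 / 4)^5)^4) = 57014892260326793553779 / 3298534883328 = 17284914144.31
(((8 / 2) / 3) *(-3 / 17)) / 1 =-4 / 17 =-0.24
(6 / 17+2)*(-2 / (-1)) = 80 / 17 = 4.71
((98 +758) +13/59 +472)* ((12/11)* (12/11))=11284560/7139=1580.69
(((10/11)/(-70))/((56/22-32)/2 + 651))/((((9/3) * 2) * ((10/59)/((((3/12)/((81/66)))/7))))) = -0.00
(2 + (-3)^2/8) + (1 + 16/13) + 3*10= 3677/104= 35.36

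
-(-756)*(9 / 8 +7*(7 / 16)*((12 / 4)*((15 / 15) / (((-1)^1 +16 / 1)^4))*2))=531734 / 625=850.77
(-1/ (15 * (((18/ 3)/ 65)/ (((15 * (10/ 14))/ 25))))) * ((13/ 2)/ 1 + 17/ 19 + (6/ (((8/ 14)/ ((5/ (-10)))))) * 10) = 11141/ 798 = 13.96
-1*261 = -261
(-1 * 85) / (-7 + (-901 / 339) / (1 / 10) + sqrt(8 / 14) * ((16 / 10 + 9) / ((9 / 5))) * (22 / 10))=56949101550 * sqrt(7) / 186716814611 + 516601803375 / 186716814611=3.57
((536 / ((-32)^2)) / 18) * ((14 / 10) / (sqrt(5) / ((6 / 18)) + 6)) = -469 / 17280 + 469 * sqrt(5) / 34560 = 0.00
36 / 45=4 / 5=0.80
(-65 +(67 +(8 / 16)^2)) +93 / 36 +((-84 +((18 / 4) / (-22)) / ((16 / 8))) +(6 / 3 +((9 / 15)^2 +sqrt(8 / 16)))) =-507599 / 6600 +sqrt(2) / 2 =-76.20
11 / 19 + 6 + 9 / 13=1796 / 247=7.27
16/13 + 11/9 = 2.45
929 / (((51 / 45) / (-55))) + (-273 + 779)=-757823 / 17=-44577.82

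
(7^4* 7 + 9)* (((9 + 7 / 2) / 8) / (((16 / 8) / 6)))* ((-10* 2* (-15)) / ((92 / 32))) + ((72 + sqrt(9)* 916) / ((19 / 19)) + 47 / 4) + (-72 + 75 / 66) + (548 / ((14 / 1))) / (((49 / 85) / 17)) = 2856463588991 / 347116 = 8229132.59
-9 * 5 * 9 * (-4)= 1620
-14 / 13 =-1.08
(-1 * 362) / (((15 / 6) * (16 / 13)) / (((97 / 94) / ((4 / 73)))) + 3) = -33323186 / 291199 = -114.43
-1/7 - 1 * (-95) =664/7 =94.86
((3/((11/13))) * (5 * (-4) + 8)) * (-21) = 9828/11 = 893.45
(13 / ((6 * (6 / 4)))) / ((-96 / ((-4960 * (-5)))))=-10075 / 27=-373.15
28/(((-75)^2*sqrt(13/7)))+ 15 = 28*sqrt(91)/73125+ 15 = 15.00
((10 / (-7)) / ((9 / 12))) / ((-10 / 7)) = 1.33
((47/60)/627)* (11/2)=47/6840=0.01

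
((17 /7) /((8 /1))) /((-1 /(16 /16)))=-17 /56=-0.30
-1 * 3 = -3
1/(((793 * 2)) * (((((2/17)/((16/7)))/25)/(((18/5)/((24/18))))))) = 4590/5551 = 0.83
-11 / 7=-1.57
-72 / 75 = -24 / 25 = -0.96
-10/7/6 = -5/21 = -0.24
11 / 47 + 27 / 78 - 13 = -15177 / 1222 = -12.42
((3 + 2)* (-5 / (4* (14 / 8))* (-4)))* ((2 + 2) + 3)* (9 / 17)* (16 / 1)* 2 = 28800 / 17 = 1694.12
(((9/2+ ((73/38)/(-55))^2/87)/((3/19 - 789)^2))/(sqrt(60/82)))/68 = 100595087*sqrt(1230)/28377441550656000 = 0.00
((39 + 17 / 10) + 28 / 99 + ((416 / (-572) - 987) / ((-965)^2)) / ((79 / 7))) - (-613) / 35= 108446615159 / 1853882730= 58.50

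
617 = 617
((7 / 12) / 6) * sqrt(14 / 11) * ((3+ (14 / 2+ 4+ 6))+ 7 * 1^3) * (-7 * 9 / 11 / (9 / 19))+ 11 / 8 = 11 / 8 - 2793 * sqrt(154) / 968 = -34.43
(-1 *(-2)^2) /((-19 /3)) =12 /19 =0.63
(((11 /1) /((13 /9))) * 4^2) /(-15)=-8.12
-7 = -7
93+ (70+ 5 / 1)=168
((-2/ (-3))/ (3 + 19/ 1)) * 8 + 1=41/ 33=1.24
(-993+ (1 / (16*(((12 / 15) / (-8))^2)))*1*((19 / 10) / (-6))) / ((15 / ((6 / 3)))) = -47759 / 360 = -132.66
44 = 44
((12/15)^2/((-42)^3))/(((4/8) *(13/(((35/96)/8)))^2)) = -1/4709892096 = -0.00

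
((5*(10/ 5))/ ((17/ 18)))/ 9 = 20/ 17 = 1.18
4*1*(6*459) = 11016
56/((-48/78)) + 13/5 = -442/5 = -88.40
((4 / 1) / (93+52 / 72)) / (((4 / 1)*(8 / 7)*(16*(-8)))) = -9 / 123392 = -0.00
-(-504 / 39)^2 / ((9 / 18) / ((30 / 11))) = -1693440 / 1859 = -910.94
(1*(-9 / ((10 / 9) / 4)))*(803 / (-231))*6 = 23652 / 35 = 675.77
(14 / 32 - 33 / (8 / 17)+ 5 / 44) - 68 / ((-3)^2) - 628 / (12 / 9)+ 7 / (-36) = -96505 / 176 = -548.32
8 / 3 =2.67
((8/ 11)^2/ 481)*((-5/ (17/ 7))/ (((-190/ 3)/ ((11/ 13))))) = 672/ 22216909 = 0.00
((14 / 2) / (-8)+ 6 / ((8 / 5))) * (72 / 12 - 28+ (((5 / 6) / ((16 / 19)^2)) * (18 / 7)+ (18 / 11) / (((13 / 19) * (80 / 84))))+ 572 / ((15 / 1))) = 383095981 / 6150144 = 62.29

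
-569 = -569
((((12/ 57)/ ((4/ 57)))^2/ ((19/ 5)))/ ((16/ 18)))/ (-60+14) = -405/ 6992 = -0.06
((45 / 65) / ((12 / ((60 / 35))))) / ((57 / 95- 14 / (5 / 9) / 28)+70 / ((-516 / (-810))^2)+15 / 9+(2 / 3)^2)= 748845 / 1319762171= 0.00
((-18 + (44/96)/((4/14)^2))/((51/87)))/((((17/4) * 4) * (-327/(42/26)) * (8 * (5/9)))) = 724101/524176640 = 0.00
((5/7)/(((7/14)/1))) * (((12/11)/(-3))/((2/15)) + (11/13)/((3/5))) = -1.88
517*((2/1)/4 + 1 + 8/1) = 4911.50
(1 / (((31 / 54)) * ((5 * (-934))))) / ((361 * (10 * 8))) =-27 / 2090478800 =-0.00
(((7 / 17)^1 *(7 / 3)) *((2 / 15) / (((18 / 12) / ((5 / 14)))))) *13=182 / 459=0.40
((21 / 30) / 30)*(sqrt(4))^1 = 7 / 150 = 0.05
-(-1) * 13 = 13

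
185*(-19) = -3515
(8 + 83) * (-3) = -273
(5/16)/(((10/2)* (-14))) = -1/224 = -0.00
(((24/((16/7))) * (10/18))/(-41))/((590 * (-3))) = 7/87084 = 0.00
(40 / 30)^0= 1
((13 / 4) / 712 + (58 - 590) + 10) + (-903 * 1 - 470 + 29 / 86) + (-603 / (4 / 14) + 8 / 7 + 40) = -3398144247 / 857248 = -3964.02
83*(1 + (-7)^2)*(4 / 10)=1660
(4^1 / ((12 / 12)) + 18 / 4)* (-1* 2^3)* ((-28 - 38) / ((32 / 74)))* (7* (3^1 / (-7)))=-62271 / 2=-31135.50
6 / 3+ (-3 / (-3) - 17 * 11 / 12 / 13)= 281 / 156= 1.80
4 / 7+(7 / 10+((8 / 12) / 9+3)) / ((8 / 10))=7997 / 1512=5.29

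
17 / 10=1.70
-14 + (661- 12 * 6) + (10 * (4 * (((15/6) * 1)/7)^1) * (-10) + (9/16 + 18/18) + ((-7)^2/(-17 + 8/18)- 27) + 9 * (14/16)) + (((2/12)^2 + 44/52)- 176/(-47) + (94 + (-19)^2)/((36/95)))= 148381657727/91767312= 1616.93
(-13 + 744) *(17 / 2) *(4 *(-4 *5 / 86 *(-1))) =5780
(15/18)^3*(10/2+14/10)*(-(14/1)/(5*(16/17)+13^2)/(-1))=23800/79731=0.30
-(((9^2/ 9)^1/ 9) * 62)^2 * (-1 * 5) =19220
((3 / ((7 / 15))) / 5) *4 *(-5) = -180 / 7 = -25.71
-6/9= -2/3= -0.67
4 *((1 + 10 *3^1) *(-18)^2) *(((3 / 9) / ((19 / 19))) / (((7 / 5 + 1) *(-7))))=-5580 / 7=-797.14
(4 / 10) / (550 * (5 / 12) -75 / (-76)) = 0.00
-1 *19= -19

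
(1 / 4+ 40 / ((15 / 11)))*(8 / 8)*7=2485 / 12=207.08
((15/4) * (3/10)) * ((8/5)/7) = 9/35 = 0.26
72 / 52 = 18 / 13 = 1.38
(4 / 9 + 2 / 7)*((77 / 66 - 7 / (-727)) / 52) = 16859 / 1020708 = 0.02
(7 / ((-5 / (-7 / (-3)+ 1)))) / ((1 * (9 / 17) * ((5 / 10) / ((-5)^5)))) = 1487500 / 27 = 55092.59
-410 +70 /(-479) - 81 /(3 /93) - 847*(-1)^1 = -993516 /479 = -2074.15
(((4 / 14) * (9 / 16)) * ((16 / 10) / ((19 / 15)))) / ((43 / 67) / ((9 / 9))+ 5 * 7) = 0.01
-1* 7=-7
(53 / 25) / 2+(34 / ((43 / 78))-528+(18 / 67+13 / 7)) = -467006999 / 1008350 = -463.14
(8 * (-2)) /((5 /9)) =-144 /5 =-28.80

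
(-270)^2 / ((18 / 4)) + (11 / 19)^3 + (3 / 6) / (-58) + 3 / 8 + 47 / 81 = 2088235140503 / 128894328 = 16201.14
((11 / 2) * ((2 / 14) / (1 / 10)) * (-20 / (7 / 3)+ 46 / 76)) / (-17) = 116545 / 31654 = 3.68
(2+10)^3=1728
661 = 661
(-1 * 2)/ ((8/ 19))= -19/ 4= -4.75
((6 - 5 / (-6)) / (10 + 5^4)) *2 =41 / 1905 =0.02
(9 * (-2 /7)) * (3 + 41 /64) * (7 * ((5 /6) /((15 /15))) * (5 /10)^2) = -3495 /256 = -13.65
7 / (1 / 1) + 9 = 16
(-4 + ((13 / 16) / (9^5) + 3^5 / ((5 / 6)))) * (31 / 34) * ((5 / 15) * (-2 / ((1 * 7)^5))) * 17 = -42116583167 / 238184770320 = -0.18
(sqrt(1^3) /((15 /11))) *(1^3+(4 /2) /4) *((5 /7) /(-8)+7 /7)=561 /560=1.00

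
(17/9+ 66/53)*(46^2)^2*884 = 5917316300480/477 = 12405275263.06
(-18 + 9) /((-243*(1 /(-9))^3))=-27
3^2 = 9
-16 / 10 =-8 / 5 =-1.60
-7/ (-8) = 7/ 8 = 0.88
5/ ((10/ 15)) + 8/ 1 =31/ 2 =15.50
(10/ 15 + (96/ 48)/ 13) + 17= 695/ 39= 17.82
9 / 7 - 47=-45.71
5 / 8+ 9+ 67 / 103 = 8467 / 824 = 10.28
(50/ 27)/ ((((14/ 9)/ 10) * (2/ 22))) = 130.95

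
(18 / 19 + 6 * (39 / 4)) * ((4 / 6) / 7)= 753 / 133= 5.66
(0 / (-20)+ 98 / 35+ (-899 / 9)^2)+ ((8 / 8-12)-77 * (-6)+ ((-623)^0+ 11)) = 4229654 / 405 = 10443.59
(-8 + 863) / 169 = 855 / 169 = 5.06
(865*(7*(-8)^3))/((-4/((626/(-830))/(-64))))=9133.57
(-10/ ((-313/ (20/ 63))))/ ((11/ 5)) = 1000/ 216909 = 0.00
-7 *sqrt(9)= -21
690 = 690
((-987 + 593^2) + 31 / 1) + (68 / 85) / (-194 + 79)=201648471 / 575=350692.99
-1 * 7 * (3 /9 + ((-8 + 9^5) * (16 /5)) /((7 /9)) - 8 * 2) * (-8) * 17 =3468553112 /15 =231236874.13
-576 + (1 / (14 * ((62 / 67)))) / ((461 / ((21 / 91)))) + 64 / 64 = -2991106099 / 5201924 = -575.00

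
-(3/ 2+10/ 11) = -53/ 22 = -2.41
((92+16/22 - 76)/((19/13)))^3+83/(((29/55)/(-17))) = -311581188693/264750541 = -1176.89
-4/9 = -0.44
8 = 8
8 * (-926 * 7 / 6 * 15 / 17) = -129640 / 17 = -7625.88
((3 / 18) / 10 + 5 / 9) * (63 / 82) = 721 / 1640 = 0.44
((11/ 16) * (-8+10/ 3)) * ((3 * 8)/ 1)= -77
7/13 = 0.54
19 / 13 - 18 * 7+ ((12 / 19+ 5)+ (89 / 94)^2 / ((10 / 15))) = -513157179 / 4364984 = -117.56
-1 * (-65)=65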